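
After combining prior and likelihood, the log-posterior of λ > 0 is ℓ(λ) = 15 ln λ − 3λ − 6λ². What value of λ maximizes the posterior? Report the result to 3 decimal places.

λ̂_MAP = 1.000

ℓ'(λ) = 15/λ − 3 − 12λ. Setting this to zero and multiplying by λ: 12λ² + 3λ − 15 = 0.
λ = (−3 + √(3² + 4·12·15)) / (2·12) = (−3 + √729) / 24 = (−3 + 27)/24 = 1.
ℓ''(λ) = −15/λ² − 12 < 0, confirming a maximum.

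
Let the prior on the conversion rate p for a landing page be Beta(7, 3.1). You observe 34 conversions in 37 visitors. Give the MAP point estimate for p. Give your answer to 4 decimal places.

p̂_MAP = 0.8869

Prior: Beta(7, 3.1).
Data: 34 successes in 37 trials. The binomial likelihood contributes p^34(1−p)^3, so the posterior is Beta(7+34, 3.1+3) = Beta(41, 6.1).
For Beta(a, b) with a, b > 1 the mode is (a−1)/(a+b−2) = 40/45.1 ≈ 0.8869.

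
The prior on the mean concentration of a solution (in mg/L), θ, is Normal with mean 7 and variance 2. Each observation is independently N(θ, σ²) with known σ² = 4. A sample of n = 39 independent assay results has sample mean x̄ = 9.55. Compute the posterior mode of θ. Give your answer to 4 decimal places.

θ̂_MAP = 9.4256

n = 39, x̄ = 9.55.
For a Normal prior and Normal likelihood with known variance, the posterior is Normal; its mode equals its mean, the precision-weighted average.
Prior precision 1/σ₀² = 1/2 = 0.5; data precision n/σ² = 39/4 = 9.75.
θ̂ = (0.5·7 + 9.75·9.55) / (0.5 + 9.75) = 96.6125/10.25 = 7729/820 ≈ 9.4256.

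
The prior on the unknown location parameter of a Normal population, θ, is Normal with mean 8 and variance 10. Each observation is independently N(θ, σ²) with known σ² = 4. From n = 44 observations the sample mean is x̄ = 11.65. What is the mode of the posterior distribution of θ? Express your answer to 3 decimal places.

n = 44, x̄ = 11.65.
For a Normal prior and Normal likelihood with known variance, the posterior is Normal; its mode equals its mean, the precision-weighted average.
Prior precision 1/σ₀² = 1/10 = 0.1; data precision n/σ² = 44/4 = 11.
θ̂ = (0.1·8 + 11·11.65) / (0.1 + 11) = 128.95/11.1 = 2579/222 ≈ 11.617.

θ̂_MAP = 11.617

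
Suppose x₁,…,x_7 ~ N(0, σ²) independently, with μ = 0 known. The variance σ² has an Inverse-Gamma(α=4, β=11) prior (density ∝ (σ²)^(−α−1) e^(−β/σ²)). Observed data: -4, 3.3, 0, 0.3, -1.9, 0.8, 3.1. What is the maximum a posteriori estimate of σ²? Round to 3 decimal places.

Sum of squared deviations about the known mean: SS = (-4−0)² + (3.3−0)² + (0−0)² + (0.3−0)² + (-1.9−0)² + (0.8−0)² + (3.1−0)² = 40.84.
The Normal likelihood contributes (σ²)^(−n/2) exp(−SS/(2σ²)), so the posterior is Inverse-Gamma(α + n/2, β + SS/2) = Inverse-Gamma(7.5, 31.42).
The mode of Inverse-Gamma(a, b) is b/(a+1) = 31.42/8.5 ≈ 3.696.

σ̂²_MAP = 3.696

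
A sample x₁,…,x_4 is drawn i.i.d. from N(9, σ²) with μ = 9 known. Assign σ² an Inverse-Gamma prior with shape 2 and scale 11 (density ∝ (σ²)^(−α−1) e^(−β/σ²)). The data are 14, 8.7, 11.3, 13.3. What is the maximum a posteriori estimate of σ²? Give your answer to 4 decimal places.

Sum of squared deviations about the known mean: SS = (14−9)² + (8.7−9)² + (11.3−9)² + (13.3−9)² = 48.87.
The Normal likelihood contributes (σ²)^(−n/2) exp(−SS/(2σ²)), so the posterior is Inverse-Gamma(α + n/2, β + SS/2) = Inverse-Gamma(4, 35.435).
The mode of Inverse-Gamma(a, b) is b/(a+1) = 35.435/5 ≈ 7.0870.

σ̂²_MAP = 7.0870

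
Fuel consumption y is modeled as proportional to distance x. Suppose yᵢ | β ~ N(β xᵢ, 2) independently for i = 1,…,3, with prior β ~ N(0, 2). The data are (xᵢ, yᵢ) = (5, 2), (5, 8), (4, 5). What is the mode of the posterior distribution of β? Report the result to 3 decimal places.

log p(β | y) = −Σ(yᵢ − βxᵢ)²/(2·2) − β²/(2·2) + const.
Setting the derivative to zero: Σxᵢ(yᵢ − βxᵢ)/2 − β/2 = 0, so β = Σxᵢyᵢ / (Σxᵢ² + σ²/τ²).
Σxᵢyᵢ = 5·2 + 5·8 + 4·5 = 70; Σxᵢ² = 66; σ²/τ² = 1.
β̂_MAP = 70 / (66 + 1) = 70/67 ≈ 1.045.

β̂_MAP = 1.045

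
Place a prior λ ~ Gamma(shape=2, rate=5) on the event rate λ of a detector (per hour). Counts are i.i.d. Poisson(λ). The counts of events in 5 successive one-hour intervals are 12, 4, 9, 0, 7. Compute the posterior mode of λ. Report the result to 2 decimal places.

Σxᵢ = 12+4+9+0+7 = 32, with n = 5.
Posterior ∝ λe^(−5λ) · λ^32e^(−5λ) = λ^33e^(−10λ), i.e. Gamma(shape=34, rate=10).
The mode of a Gamma(a, b) with a ≥ 1 (shape–rate) is (a−1)/b = 33/10 ≈ 3.30.

λ̂_MAP = 3.30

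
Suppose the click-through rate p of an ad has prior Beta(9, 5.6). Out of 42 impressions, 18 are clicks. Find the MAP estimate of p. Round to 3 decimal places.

p̂_MAP = 0.476

Prior: Beta(9, 5.6).
Data: 18 successes in 42 trials. The binomial likelihood contributes p^18(1−p)^24, so the posterior is Beta(9+18, 5.6+24) = Beta(27, 29.6).
For Beta(a, b) with a, b > 1 the mode is (a−1)/(a+b−2) = 26/54.6 ≈ 0.476.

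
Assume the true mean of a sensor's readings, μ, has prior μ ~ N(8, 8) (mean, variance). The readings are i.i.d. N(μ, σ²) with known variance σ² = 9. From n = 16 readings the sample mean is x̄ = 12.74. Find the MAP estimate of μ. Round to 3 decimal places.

n = 16, x̄ = 12.74.
For a Normal prior and Normal likelihood with known variance, the posterior is Normal; its mode equals its mean, the precision-weighted average.
Prior precision 1/σ₀² = 1/8 = 0.125; data precision n/σ² = 16/9.
μ̂ = (0.125·8 + (16/9)·12.74) / (0.125 + 16/9) = (5321/225)/(137/72) = 42568/3425 ≈ 12.429.

μ̂_MAP = 12.429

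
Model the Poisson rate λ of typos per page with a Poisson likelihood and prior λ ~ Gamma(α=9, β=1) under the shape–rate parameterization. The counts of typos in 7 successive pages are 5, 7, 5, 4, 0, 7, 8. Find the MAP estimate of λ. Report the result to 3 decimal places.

Σxᵢ = 5+7+5+4+0+7+8 = 36, with n = 7.
Posterior ∝ λ^8e^(−1λ) · λ^36e^(−7λ) = λ^44e^(−8λ), i.e. Gamma(shape=45, rate=8).
The mode of a Gamma(a, b) with a ≥ 1 (shape–rate) is (a−1)/b = 44/8 ≈ 5.500.

λ̂_MAP = 5.500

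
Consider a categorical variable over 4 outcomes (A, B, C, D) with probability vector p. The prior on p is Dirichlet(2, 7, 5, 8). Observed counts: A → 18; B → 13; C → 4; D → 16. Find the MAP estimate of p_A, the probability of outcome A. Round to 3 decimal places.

The posterior is Dirichlet(αᵢ + nᵢ) = Dirichlet(20, 20, 9, 24).
For a Dirichlet(a₁,…,a_K) with all aᵢ > 1, the mode has j-th component (aⱼ − 1)/(Σaᵢ − K).
Here Σaᵢ = 73 and K = 4, so p_A = (20 − 1)/(73 − 4) = 19/69 ≈ 0.275.

MAP estimate of p_A = 0.275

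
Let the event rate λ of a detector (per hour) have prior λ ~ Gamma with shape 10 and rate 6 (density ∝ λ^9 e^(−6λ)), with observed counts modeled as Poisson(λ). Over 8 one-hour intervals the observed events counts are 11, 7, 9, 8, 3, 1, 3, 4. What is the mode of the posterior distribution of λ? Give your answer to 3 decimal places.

λ̂_MAP = 3.929

Σxᵢ = 11+7+9+8+3+1+3+4 = 46, with n = 8.
Posterior ∝ λ^9e^(−6λ) · λ^46e^(−8λ) = λ^55e^(−14λ), i.e. Gamma(shape=56, rate=14).
The mode of a Gamma(a, b) with a ≥ 1 (shape–rate) is (a−1)/b = 55/14 ≈ 3.929.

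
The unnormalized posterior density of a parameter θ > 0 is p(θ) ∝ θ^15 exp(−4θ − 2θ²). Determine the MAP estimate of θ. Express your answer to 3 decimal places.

θ̂_MAP = 1.500

ℓ'(θ) = 15/θ − 4 − 4θ. Setting this to zero and multiplying by θ: 4θ² + 4θ − 15 = 0.
θ = (−4 + √(4² + 4·4·15)) / (2·4) = (−4 + √256) / 8 = (−4 + 16)/8 = 3/2.
ℓ''(θ) = −15/θ² − 4 < 0, confirming a maximum.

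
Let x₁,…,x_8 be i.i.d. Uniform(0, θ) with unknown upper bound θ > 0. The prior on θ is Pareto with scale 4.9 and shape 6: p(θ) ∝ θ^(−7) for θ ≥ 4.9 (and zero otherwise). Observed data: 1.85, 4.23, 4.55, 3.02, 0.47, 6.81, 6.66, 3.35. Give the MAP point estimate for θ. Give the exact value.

θ̂_MAP = 6.81

The Uniform(0, θ) likelihood is θ^(−n) for θ ≥ max(xᵢ), zero otherwise. Here max(xᵢ) = 6.81.
Posterior ∝ θ^(−7) · θ^(−8) = θ^(−15) on θ ≥ max(4.9, 6.81) = 6.81.
This density is strictly decreasing in θ, so the posterior mode lies at the lower boundary of the support.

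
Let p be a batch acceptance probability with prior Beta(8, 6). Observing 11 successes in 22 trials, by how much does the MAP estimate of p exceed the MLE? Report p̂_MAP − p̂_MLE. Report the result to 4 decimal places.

Posterior is Beta(19, 17); MAP = (19−1)/(36−2) = 18/34 ≈ 0.52941.
MLE ignores the prior: p̂_MLE = k/n = 11/22 ≈ 0.50000.
Difference = 18/34 − 11/22 = 1/34 ≈ 0.0294.

MAP − MLE = 0.0294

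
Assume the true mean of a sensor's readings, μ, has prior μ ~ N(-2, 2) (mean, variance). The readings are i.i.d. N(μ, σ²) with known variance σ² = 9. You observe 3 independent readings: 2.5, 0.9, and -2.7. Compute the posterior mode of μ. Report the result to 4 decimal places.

μ̂_MAP = -1.1067

n = 3; x̄ = (2.5 + 0.9 + (-2.7))/3 = 0.7/3 = 7/30 ≈ 0.2333.
For a Normal prior and Normal likelihood with known variance, the posterior is Normal; its mode equals its mean, the precision-weighted average.
Prior precision 1/σ₀² = 1/2 = 0.5; data precision n/σ² = 3/9 = 1/3.
μ̂ = (0.5·(-2) + (1/3)·(7/30)) / (0.5 + 1/3) = (-83/90)/(5/6) = -83/75 ≈ -1.1067.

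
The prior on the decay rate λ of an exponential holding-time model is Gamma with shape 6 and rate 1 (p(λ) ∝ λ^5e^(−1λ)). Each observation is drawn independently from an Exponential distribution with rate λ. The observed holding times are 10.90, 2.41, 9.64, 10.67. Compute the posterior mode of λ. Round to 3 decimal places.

The Exponential(rate=λ) likelihood is ∝ λ^n e^(−λΣtᵢ). Here n = 4 and Σtᵢ = 10.90 + 2.41 + 9.64 + 10.67 = 33.62.
Posterior ∝ λ^5e^(−1λ) · λ^4e^(−33.62λ) = λ^9e^(−34.62λ), i.e. Gamma(10, 34.62).
Mode = (a−1)/b = 9/34.62 ≈ 0.260.

λ̂_MAP = 0.260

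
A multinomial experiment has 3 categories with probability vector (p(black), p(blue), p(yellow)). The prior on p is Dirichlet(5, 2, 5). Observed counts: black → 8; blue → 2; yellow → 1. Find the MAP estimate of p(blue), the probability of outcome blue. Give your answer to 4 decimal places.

The posterior is Dirichlet(αᵢ + nᵢ) = Dirichlet(13, 4, 6).
For a Dirichlet(a₁,…,a_K) with all aᵢ > 1, the mode has j-th component (aⱼ − 1)/(Σaᵢ − K).
Here Σaᵢ = 23 and K = 3, so p(blue) = (4 − 1)/(23 − 3) = 3/20 ≈ 0.1500.

MAP estimate of p(blue) = 0.1500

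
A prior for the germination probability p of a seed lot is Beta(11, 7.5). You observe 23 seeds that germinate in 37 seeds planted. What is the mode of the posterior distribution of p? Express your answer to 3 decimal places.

Prior: Beta(11, 7.5).
Data: 23 successes in 37 trials. The binomial likelihood contributes p^23(1−p)^14, so the posterior is Beta(11+23, 7.5+14) = Beta(34, 21.5).
For Beta(a, b) with a, b > 1 the mode is (a−1)/(a+b−2) = 33/53.5 ≈ 0.617.

p̂_MAP = 0.617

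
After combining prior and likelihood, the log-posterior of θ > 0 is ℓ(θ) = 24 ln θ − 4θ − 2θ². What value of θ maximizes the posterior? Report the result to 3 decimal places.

θ̂_MAP = 2.000

ℓ'(θ) = 24/θ − 4 − 4θ. Setting this to zero and multiplying by θ: 4θ² + 4θ − 24 = 0.
θ = (−4 + √(4² + 4·4·24)) / (2·4) = (−4 + √400) / 8 = (−4 + 20)/8 = 2.
ℓ''(θ) = −24/θ² − 4 < 0, confirming a maximum.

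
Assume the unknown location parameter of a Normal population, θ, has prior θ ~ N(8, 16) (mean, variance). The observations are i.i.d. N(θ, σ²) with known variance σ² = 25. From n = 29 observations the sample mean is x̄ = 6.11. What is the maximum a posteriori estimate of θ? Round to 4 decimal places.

n = 29, x̄ = 6.11.
For a Normal prior and Normal likelihood with known variance, the posterior is Normal; its mode equals its mean, the precision-weighted average.
Prior precision 1/σ₀² = 1/16 = 0.0625; data precision n/σ² = 29/25 = 1.16.
θ̂ = (0.0625·8 + 1.16·6.11) / (0.0625 + 1.16) = 7.5876/1.2225 = 25292/4075 ≈ 6.2066.

θ̂_MAP = 6.2066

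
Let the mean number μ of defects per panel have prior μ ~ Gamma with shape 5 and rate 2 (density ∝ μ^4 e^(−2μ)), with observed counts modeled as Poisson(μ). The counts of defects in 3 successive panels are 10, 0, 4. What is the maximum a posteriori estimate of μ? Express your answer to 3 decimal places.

Σxᵢ = 10+0+4 = 14, with n = 3.
Posterior ∝ μ^4e^(−2μ) · μ^14e^(−3μ) = μ^18e^(−5μ), i.e. Gamma(shape=19, rate=5).
The mode of a Gamma(a, b) with a ≥ 1 (shape–rate) is (a−1)/b = 18/5 ≈ 3.600.

μ̂_MAP = 3.600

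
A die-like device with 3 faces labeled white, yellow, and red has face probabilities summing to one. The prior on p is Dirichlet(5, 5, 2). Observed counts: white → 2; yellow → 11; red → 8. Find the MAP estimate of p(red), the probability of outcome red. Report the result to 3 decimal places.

The posterior is Dirichlet(αᵢ + nᵢ) = Dirichlet(7, 16, 10).
For a Dirichlet(a₁,…,a_K) with all aᵢ > 1, the mode has j-th component (aⱼ − 1)/(Σaᵢ − K).
Here Σaᵢ = 33 and K = 3, so p(red) = (10 − 1)/(33 − 3) = 9/30 ≈ 0.300.

MAP estimate of p(red) = 0.300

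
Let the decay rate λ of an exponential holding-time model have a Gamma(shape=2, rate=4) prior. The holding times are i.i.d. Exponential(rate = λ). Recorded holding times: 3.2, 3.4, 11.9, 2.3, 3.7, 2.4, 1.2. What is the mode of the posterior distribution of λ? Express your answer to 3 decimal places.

λ̂_MAP = 0.249

The Exponential(rate=λ) likelihood is ∝ λ^n e^(−λΣtᵢ). Here n = 7 and Σtᵢ = 3.2 + 3.4 + 11.9 + 2.3 + 3.7 + 2.4 + 1.2 = 28.1.
Posterior ∝ λe^(−4λ) · λ^7e^(−28.1λ) = λ^8e^(−32.1λ), i.e. Gamma(9, 32.1).
Mode = (a−1)/b = 8/32.1 ≈ 0.249.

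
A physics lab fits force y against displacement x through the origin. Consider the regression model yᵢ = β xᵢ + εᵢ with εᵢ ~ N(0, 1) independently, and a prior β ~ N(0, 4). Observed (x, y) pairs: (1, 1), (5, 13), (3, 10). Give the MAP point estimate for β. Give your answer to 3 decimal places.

β̂_MAP = 2.723

log p(β | y) = −Σ(yᵢ − βxᵢ)²/(2·1) − β²/(2·4) + const.
Setting the derivative to zero: Σxᵢ(yᵢ − βxᵢ)/1 − β/4 = 0, so β = Σxᵢyᵢ / (Σxᵢ² + σ²/τ²).
Σxᵢyᵢ = 1·1 + 5·13 + 3·10 = 96; Σxᵢ² = 35; σ²/τ² = 0.25.
β̂_MAP = 96 / (35 + 0.25) = 96/35.25 ≈ 2.723.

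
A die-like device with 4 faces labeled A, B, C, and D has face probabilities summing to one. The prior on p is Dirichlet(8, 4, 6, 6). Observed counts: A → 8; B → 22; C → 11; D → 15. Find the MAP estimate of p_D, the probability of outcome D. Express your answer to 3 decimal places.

MAP estimate of p_D = 0.263

The posterior is Dirichlet(αᵢ + nᵢ) = Dirichlet(16, 26, 17, 21).
For a Dirichlet(a₁,…,a_K) with all aᵢ > 1, the mode has j-th component (aⱼ − 1)/(Σaᵢ − K).
Here Σaᵢ = 80 and K = 4, so p_D = (21 − 1)/(80 − 4) = 20/76 ≈ 0.263.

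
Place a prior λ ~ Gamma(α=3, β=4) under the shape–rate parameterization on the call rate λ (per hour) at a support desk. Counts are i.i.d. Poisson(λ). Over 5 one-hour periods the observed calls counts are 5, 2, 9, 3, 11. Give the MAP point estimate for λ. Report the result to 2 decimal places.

Σxᵢ = 5+2+9+3+11 = 30, with n = 5.
Posterior ∝ λ^2e^(−4λ) · λ^30e^(−5λ) = λ^32e^(−9λ), i.e. Gamma(shape=33, rate=9).
The mode of a Gamma(a, b) with a ≥ 1 (shape–rate) is (a−1)/b = 32/9 ≈ 3.56.

λ̂_MAP = 3.56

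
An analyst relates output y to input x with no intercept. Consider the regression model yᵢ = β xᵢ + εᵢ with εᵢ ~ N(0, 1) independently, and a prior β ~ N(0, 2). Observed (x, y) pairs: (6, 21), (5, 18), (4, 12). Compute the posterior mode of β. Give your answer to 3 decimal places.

log p(β | y) = −Σ(yᵢ − βxᵢ)²/(2·1) − β²/(2·2) + const.
Setting the derivative to zero: Σxᵢ(yᵢ − βxᵢ)/1 − β/2 = 0, so β = Σxᵢyᵢ / (Σxᵢ² + σ²/τ²).
Σxᵢyᵢ = 6·21 + 5·18 + 4·12 = 264; Σxᵢ² = 77; σ²/τ² = 0.5.
β̂_MAP = 264 / (77 + 0.5) = 264/77.5 ≈ 3.406.

β̂_MAP = 3.406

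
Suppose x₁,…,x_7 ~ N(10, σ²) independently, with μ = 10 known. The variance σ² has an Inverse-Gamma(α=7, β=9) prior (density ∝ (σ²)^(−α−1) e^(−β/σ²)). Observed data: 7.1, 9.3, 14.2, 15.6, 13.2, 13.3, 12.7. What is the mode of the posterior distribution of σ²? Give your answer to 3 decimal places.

σ̂²_MAP = 4.536

Sum of squared deviations about the known mean: SS = (7.1−10)² + (9.3−10)² + (14.2−10)² + (15.6−10)² + (13.2−10)² + (13.3−10)² + (12.7−10)² = 86.32.
The Normal likelihood contributes (σ²)^(−n/2) exp(−SS/(2σ²)), so the posterior is Inverse-Gamma(α + n/2, β + SS/2) = Inverse-Gamma(10.5, 52.16).
The mode of Inverse-Gamma(a, b) is b/(a+1) = 52.16/11.5 ≈ 4.536.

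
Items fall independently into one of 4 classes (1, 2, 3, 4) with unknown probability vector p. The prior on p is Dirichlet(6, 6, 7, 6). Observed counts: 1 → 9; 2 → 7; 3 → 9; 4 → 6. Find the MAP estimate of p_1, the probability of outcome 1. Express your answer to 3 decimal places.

The posterior is Dirichlet(αᵢ + nᵢ) = Dirichlet(15, 13, 16, 12).
For a Dirichlet(a₁,…,a_K) with all aᵢ > 1, the mode has j-th component (aⱼ − 1)/(Σaᵢ − K).
Here Σaᵢ = 56 and K = 4, so p_1 = (15 − 1)/(56 − 4) = 14/52 ≈ 0.269.

MAP estimate: 0.269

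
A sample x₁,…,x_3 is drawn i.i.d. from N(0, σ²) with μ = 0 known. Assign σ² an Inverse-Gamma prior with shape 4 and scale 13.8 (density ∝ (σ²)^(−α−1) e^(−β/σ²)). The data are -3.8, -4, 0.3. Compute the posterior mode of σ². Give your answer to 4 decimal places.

σ̂²_MAP = 4.4715

Sum of squared deviations about the known mean: SS = (-3.8−0)² + (-4−0)² + (0.3−0)² = 30.53.
The Normal likelihood contributes (σ²)^(−n/2) exp(−SS/(2σ²)), so the posterior is Inverse-Gamma(α + n/2, β + SS/2) = Inverse-Gamma(5.5, 29.065).
The mode of Inverse-Gamma(a, b) is b/(a+1) = 29.065/6.5 ≈ 4.4715.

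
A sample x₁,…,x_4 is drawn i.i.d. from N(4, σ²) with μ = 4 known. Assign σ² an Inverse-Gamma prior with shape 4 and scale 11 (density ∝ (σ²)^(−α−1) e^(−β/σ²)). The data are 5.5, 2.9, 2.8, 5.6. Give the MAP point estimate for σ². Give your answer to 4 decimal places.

Sum of squared deviations about the known mean: SS = (5.5−4)² + (2.9−4)² + (2.8−4)² + (5.6−4)² = 7.46.
The Normal likelihood contributes (σ²)^(−n/2) exp(−SS/(2σ²)), so the posterior is Inverse-Gamma(α + n/2, β + SS/2) = Inverse-Gamma(6, 14.73).
The mode of Inverse-Gamma(a, b) is b/(a+1) = 14.73/7 ≈ 2.1043.

σ̂²_MAP = 2.1043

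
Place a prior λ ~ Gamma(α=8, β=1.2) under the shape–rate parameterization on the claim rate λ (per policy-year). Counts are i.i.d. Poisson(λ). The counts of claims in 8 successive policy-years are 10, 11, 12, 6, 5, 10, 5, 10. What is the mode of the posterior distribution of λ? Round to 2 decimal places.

λ̂_MAP = 8.26

Σxᵢ = 10+11+12+6+5+10+5+10 = 69, with n = 8.
Posterior ∝ λ^7e^(−1.2λ) · λ^69e^(−8λ) = λ^76e^(−9.2λ), i.e. Gamma(shape=77, rate=9.2).
The mode of a Gamma(a, b) with a ≥ 1 (shape–rate) is (a−1)/b = 76/9.2 ≈ 8.26.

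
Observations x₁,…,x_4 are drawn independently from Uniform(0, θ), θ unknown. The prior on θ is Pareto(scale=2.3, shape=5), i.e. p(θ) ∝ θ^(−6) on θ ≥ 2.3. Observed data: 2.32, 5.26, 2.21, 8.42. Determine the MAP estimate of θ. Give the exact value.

θ̂_MAP = 8.42

The Uniform(0, θ) likelihood is θ^(−n) for θ ≥ max(xᵢ), zero otherwise. Here max(xᵢ) = 8.42.
Posterior ∝ θ^(−6) · θ^(−4) = θ^(−10) on θ ≥ max(2.3, 8.42) = 8.42.
This density is strictly decreasing in θ, so the posterior mode lies at the lower boundary of the support.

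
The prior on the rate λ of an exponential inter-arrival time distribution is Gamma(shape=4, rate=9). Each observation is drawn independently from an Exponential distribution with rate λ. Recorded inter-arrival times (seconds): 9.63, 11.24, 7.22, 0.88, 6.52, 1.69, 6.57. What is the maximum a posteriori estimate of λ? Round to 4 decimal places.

The Exponential(rate=λ) likelihood is ∝ λ^n e^(−λΣtᵢ). Here n = 7 and Σtᵢ = 9.63 + 11.24 + 7.22 + 0.88 + 6.52 + 1.69 + 6.57 = 43.75.
Posterior ∝ λ^3e^(−9λ) · λ^7e^(−43.75λ) = λ^10e^(−52.75λ), i.e. Gamma(11, 52.75).
Mode = (a−1)/b = 10/52.75 ≈ 0.1896.

λ̂_MAP = 0.1896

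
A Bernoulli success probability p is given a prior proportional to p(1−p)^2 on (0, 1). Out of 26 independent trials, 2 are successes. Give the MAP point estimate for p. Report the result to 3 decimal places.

p̂_MAP = 0.103

The prior density ∝ p(1−p)^2 is the kernel of Beta(2, 3).
Data: 2 successes in 26 trials. The binomial likelihood contributes p^2(1−p)^24, so the posterior is Beta(2+2, 3+24) = Beta(4, 27).
For Beta(a, b) with a, b > 1 the mode is (a−1)/(a+b−2) = 3/29 ≈ 0.103.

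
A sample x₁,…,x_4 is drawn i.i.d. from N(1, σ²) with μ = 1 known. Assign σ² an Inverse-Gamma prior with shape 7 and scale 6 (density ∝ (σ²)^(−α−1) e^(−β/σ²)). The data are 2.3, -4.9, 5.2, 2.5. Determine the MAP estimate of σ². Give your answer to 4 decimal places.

σ̂²_MAP = 3.4195

Sum of squared deviations about the known mean: SS = (2.3−1)² + (-4.9−1)² + (5.2−1)² + (2.5−1)² = 56.39.
The Normal likelihood contributes (σ²)^(−n/2) exp(−SS/(2σ²)), so the posterior is Inverse-Gamma(α + n/2, β + SS/2) = Inverse-Gamma(9, 34.195).
The mode of Inverse-Gamma(a, b) is b/(a+1) = 34.195/10 ≈ 3.4195.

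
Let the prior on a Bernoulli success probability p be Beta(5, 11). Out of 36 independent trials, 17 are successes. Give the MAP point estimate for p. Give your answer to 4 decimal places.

Prior: Beta(5, 11).
Data: 17 successes in 36 trials. The binomial likelihood contributes p^17(1−p)^19, so the posterior is Beta(5+17, 11+19) = Beta(22, 30).
For Beta(a, b) with a, b > 1 the mode is (a−1)/(a+b−2) = 21/50 ≈ 0.4200.

p̂_MAP = 0.4200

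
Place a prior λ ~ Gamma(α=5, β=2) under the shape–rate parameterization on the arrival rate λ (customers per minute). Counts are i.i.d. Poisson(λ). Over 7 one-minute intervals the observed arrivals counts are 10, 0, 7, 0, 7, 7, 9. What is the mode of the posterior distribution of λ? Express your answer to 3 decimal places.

Σxᵢ = 10+0+7+0+7+7+9 = 40, with n = 7.
Posterior ∝ λ^4e^(−2λ) · λ^40e^(−7λ) = λ^44e^(−9λ), i.e. Gamma(shape=45, rate=9).
The mode of a Gamma(a, b) with a ≥ 1 (shape–rate) is (a−1)/b = 44/9 ≈ 4.889.

λ̂_MAP = 4.889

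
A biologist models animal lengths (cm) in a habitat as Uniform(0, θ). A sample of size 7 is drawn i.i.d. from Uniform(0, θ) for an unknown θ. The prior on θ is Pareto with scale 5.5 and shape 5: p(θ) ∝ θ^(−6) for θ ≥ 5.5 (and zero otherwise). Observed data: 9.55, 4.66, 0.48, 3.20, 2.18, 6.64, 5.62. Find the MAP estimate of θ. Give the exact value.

The Uniform(0, θ) likelihood is θ^(−n) for θ ≥ max(xᵢ), zero otherwise. Here max(xᵢ) = 9.55.
Posterior ∝ θ^(−6) · θ^(−7) = θ^(−13) on θ ≥ max(5.5, 9.55) = 9.55.
This density is strictly decreasing in θ, so the posterior mode lies at the lower boundary of the support.

θ̂_MAP = 9.55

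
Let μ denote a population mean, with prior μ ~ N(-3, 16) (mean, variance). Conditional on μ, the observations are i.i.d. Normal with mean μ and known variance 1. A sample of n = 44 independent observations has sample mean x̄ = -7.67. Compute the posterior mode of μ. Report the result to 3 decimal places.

μ̂_MAP = -7.663

n = 44, x̄ = -7.67.
For a Normal prior and Normal likelihood with known variance, the posterior is Normal; its mode equals its mean, the precision-weighted average.
Prior precision 1/σ₀² = 1/16 = 0.0625; data precision n/σ² = 44/1 = 44.
μ̂ = (0.0625·(-3) + 44·(-7.67)) / (0.0625 + 44) = (-337.6675)/44.0625 = -135067/17625 ≈ -7.663.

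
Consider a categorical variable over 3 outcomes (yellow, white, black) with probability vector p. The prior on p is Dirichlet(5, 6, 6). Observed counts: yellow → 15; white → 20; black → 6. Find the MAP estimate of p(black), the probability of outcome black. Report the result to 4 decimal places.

The posterior is Dirichlet(αᵢ + nᵢ) = Dirichlet(20, 26, 12).
For a Dirichlet(a₁,…,a_K) with all aᵢ > 1, the mode has j-th component (aⱼ − 1)/(Σaᵢ − K).
Here Σaᵢ = 58 and K = 3, so p(black) = (12 − 1)/(58 − 3) = 11/55 ≈ 0.2000.

MAP estimate of p(black) = 0.2000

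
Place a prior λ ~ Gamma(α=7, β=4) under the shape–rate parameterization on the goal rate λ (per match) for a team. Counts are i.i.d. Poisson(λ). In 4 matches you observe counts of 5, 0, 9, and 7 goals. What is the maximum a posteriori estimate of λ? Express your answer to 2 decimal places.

λ̂_MAP = 3.38

Σxᵢ = 5+0+9+7 = 21, with n = 4.
Posterior ∝ λ^6e^(−4λ) · λ^21e^(−4λ) = λ^27e^(−8λ), i.e. Gamma(shape=28, rate=8).
The mode of a Gamma(a, b) with a ≥ 1 (shape–rate) is (a−1)/b = 27/8 ≈ 3.38.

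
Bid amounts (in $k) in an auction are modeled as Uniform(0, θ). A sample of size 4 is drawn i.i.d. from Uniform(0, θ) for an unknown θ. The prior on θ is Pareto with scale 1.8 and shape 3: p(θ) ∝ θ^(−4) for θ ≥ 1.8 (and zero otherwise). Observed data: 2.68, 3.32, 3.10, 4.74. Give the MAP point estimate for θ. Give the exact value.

θ̂_MAP = 4.74

The Uniform(0, θ) likelihood is θ^(−n) for θ ≥ max(xᵢ), zero otherwise. Here max(xᵢ) = 4.74.
Posterior ∝ θ^(−4) · θ^(−4) = θ^(−8) on θ ≥ max(1.8, 4.74) = 4.74.
This density is strictly decreasing in θ, so the posterior mode lies at the lower boundary of the support.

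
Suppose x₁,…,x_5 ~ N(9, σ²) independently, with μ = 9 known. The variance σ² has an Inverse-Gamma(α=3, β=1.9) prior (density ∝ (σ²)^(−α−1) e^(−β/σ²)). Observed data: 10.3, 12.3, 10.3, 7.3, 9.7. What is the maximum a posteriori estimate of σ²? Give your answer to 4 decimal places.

Sum of squared deviations about the known mean: SS = (10.3−9)² + (12.3−9)² + (10.3−9)² + (7.3−9)² + (9.7−9)² = 17.65.
The Normal likelihood contributes (σ²)^(−n/2) exp(−SS/(2σ²)), so the posterior is Inverse-Gamma(α + n/2, β + SS/2) = Inverse-Gamma(5.5, 10.725).
The mode of Inverse-Gamma(a, b) is b/(a+1) = 10.725/6.5 ≈ 1.6500.

σ̂²_MAP = 1.6500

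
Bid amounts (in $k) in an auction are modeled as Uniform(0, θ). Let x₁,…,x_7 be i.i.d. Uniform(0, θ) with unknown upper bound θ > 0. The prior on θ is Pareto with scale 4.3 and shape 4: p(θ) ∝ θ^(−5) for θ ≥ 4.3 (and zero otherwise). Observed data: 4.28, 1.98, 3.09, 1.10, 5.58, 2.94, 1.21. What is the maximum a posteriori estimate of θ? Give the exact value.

θ̂_MAP = 5.58

The Uniform(0, θ) likelihood is θ^(−n) for θ ≥ max(xᵢ), zero otherwise. Here max(xᵢ) = 5.58.
Posterior ∝ θ^(−5) · θ^(−7) = θ^(−12) on θ ≥ max(4.3, 5.58) = 5.58.
This density is strictly decreasing in θ, so the posterior mode lies at the lower boundary of the support.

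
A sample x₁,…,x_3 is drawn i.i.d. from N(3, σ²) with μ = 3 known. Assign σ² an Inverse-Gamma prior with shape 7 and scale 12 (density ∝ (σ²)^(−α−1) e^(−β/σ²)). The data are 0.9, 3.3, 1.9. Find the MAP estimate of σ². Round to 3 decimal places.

Sum of squared deviations about the known mean: SS = (0.9−3)² + (3.3−3)² + (1.9−3)² = 5.71.
The Normal likelihood contributes (σ²)^(−n/2) exp(−SS/(2σ²)), so the posterior is Inverse-Gamma(α + n/2, β + SS/2) = Inverse-Gamma(8.5, 14.855).
The mode of Inverse-Gamma(a, b) is b/(a+1) = 14.855/9.5 ≈ 1.564.

σ̂²_MAP = 1.564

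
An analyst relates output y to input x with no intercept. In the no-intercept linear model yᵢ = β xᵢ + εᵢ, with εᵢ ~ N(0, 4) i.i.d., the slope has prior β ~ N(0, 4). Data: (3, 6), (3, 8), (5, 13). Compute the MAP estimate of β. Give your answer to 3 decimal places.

log p(β | y) = −Σ(yᵢ − βxᵢ)²/(2·4) − β²/(2·4) + const.
Setting the derivative to zero: Σxᵢ(yᵢ − βxᵢ)/4 − β/4 = 0, so β = Σxᵢyᵢ / (Σxᵢ² + σ²/τ²).
Σxᵢyᵢ = 3·6 + 3·8 + 5·13 = 107; Σxᵢ² = 43; σ²/τ² = 1.
β̂_MAP = 107 / (43 + 1) = 107/44 ≈ 2.432.

β̂_MAP = 2.432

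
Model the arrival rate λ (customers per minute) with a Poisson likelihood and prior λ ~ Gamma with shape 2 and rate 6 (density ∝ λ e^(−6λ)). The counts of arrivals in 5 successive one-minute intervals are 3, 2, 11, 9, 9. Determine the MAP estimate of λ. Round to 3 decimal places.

λ̂_MAP = 3.182

Σxᵢ = 3+2+11+9+9 = 34, with n = 5.
Posterior ∝ λe^(−6λ) · λ^34e^(−5λ) = λ^35e^(−11λ), i.e. Gamma(shape=36, rate=11).
The mode of a Gamma(a, b) with a ≥ 1 (shape–rate) is (a−1)/b = 35/11 ≈ 3.182.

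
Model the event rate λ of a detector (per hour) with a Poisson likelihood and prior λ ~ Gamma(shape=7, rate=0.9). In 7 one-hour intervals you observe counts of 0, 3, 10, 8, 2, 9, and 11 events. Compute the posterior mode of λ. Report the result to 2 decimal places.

λ̂_MAP = 6.20

Σxᵢ = 0+3+10+8+2+9+11 = 43, with n = 7.
Posterior ∝ λ^6e^(−0.9λ) · λ^43e^(−7λ) = λ^49e^(−7.9λ), i.e. Gamma(shape=50, rate=7.9).
The mode of a Gamma(a, b) with a ≥ 1 (shape–rate) is (a−1)/b = 49/7.9 ≈ 6.20.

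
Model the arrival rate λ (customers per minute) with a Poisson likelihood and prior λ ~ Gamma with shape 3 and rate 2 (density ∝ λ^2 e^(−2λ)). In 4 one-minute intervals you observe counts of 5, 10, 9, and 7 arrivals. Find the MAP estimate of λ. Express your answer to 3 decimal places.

λ̂_MAP = 5.500

Σxᵢ = 5+10+9+7 = 31, with n = 4.
Posterior ∝ λ^2e^(−2λ) · λ^31e^(−4λ) = λ^33e^(−6λ), i.e. Gamma(shape=34, rate=6).
The mode of a Gamma(a, b) with a ≥ 1 (shape–rate) is (a−1)/b = 33/6 ≈ 5.500.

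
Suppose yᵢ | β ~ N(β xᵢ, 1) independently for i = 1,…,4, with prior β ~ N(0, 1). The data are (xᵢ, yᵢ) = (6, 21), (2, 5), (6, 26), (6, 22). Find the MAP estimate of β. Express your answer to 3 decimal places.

β̂_MAP = 3.752

log p(β | y) = −Σ(yᵢ − βxᵢ)²/(2·1) − β²/(2·1) + const.
Setting the derivative to zero: Σxᵢ(yᵢ − βxᵢ)/1 − β/1 = 0, so β = Σxᵢyᵢ / (Σxᵢ² + σ²/τ²).
Σxᵢyᵢ = 6·21 + 2·5 + 6·26 + 6·22 = 424; Σxᵢ² = 112; σ²/τ² = 1.
β̂_MAP = 424 / (112 + 1) = 424/113 ≈ 3.752.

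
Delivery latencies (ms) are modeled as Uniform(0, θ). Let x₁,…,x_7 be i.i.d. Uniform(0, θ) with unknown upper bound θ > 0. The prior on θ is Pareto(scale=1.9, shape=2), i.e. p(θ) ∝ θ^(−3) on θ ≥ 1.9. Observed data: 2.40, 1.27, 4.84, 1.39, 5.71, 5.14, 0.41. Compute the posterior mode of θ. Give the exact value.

θ̂_MAP = 5.71

The Uniform(0, θ) likelihood is θ^(−n) for θ ≥ max(xᵢ), zero otherwise. Here max(xᵢ) = 5.71.
Posterior ∝ θ^(−3) · θ^(−7) = θ^(−10) on θ ≥ max(1.9, 5.71) = 5.71.
This density is strictly decreasing in θ, so the posterior mode lies at the lower boundary of the support.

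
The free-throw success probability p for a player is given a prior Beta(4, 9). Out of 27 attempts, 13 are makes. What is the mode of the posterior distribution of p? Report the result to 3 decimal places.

p̂_MAP = 0.421

Prior: Beta(4, 9).
Data: 13 successes in 27 trials. The binomial likelihood contributes p^13(1−p)^14, so the posterior is Beta(4+13, 9+14) = Beta(17, 23).
For Beta(a, b) with a, b > 1 the mode is (a−1)/(a+b−2) = 16/38 ≈ 0.421.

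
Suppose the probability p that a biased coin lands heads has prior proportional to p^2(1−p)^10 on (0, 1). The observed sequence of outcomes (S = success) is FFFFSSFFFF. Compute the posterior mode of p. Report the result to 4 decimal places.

p̂_MAP = 0.1818

The prior density ∝ p^2(1−p)^10 is the kernel of Beta(3, 11).
Data: 2 successes in 10 trials (from the sequence). The binomial likelihood contributes p^2(1−p)^8, so the posterior is Beta(3+2, 11+8) = Beta(5, 19).
For Beta(a, b) with a, b > 1 the mode is (a−1)/(a+b−2) = 4/22 ≈ 0.1818.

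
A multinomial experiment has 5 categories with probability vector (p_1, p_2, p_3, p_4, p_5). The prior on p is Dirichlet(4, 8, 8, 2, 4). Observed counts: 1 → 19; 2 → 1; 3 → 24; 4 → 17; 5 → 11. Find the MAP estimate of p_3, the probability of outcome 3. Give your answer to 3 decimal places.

MAP estimate: 0.333

The posterior is Dirichlet(αᵢ + nᵢ) = Dirichlet(23, 9, 32, 19, 15).
For a Dirichlet(a₁,…,a_K) with all aᵢ > 1, the mode has j-th component (aⱼ − 1)/(Σaᵢ − K).
Here Σaᵢ = 98 and K = 5, so p_3 = (32 − 1)/(98 − 5) = 31/93 ≈ 0.333.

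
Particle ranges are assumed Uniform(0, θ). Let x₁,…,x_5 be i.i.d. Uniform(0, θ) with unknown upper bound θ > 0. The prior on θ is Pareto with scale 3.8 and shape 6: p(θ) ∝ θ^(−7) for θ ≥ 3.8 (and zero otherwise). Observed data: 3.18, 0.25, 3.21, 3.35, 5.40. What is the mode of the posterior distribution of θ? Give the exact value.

The Uniform(0, θ) likelihood is θ^(−n) for θ ≥ max(xᵢ), zero otherwise. Here max(xᵢ) = 5.40.
Posterior ∝ θ^(−7) · θ^(−5) = θ^(−12) on θ ≥ max(3.8, 5.40) = 5.40.
This density is strictly decreasing in θ, so the posterior mode lies at the lower boundary of the support.

θ̂_MAP = 5.40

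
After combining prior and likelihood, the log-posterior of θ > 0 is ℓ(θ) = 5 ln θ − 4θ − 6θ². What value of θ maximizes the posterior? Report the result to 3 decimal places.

θ̂_MAP = 0.500

ℓ'(θ) = 5/θ − 4 − 12θ. Setting this to zero and multiplying by θ: 12θ² + 4θ − 5 = 0.
θ = (−4 + √(4² + 4·12·5)) / (2·12) = (−4 + √256) / 24 = (−4 + 16)/24 = 1/2.
ℓ''(θ) = −5/θ² − 12 < 0, confirming a maximum.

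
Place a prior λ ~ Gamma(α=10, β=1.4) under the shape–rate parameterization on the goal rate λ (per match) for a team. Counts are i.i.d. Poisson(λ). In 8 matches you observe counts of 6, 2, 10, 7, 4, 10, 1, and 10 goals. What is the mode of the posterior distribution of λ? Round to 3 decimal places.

λ̂_MAP = 6.277

Σxᵢ = 6+2+10+7+4+10+1+10 = 50, with n = 8.
Posterior ∝ λ^9e^(−1.4λ) · λ^50e^(−8λ) = λ^59e^(−9.4λ), i.e. Gamma(shape=60, rate=9.4).
The mode of a Gamma(a, b) with a ≥ 1 (shape–rate) is (a−1)/b = 59/9.4 ≈ 6.277.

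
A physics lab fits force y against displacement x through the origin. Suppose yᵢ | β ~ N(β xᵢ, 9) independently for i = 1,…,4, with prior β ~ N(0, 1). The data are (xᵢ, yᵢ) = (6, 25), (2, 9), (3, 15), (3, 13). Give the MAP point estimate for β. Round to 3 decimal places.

log p(β | y) = −Σ(yᵢ − βxᵢ)²/(2·9) − β²/(2·1) + const.
Setting the derivative to zero: Σxᵢ(yᵢ − βxᵢ)/9 − β/1 = 0, so β = Σxᵢyᵢ / (Σxᵢ² + σ²/τ²).
Σxᵢyᵢ = 6·25 + 2·9 + 3·15 + 3·13 = 252; Σxᵢ² = 58; σ²/τ² = 9.
β̂_MAP = 252 / (58 + 9) = 252/67 ≈ 3.761.

β̂_MAP = 3.761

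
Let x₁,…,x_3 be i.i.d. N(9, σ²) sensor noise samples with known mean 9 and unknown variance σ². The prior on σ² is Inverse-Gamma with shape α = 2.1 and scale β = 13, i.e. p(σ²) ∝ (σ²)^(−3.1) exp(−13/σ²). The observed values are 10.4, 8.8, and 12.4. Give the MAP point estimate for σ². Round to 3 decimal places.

σ̂²_MAP = 4.300

Sum of squared deviations about the known mean: SS = (10.4−9)² + (8.8−9)² + (12.4−9)² = 13.56.
The Normal likelihood contributes (σ²)^(−n/2) exp(−SS/(2σ²)), so the posterior is Inverse-Gamma(α + n/2, β + SS/2) = Inverse-Gamma(3.6, 19.78).
The mode of Inverse-Gamma(a, b) is b/(a+1) = 19.78/4.6 ≈ 4.300.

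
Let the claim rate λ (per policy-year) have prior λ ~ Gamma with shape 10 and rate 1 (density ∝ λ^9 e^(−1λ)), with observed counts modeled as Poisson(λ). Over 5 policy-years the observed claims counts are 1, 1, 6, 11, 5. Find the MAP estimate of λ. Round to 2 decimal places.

Σxᵢ = 1+1+6+11+5 = 24, with n = 5.
Posterior ∝ λ^9e^(−1λ) · λ^24e^(−5λ) = λ^33e^(−6λ), i.e. Gamma(shape=34, rate=6).
The mode of a Gamma(a, b) with a ≥ 1 (shape–rate) is (a−1)/b = 33/6 ≈ 5.50.

λ̂_MAP = 5.50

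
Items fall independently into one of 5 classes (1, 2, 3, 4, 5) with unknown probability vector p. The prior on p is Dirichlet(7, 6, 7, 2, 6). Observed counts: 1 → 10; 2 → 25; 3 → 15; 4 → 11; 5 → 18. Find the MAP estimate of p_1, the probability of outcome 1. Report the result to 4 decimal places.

The posterior is Dirichlet(αᵢ + nᵢ) = Dirichlet(17, 31, 22, 13, 24).
For a Dirichlet(a₁,…,a_K) with all aᵢ > 1, the mode has j-th component (aⱼ − 1)/(Σaᵢ − K).
Here Σaᵢ = 107 and K = 5, so p_1 = (17 − 1)/(107 − 5) = 16/102 ≈ 0.1569.

MAP estimate: 0.1569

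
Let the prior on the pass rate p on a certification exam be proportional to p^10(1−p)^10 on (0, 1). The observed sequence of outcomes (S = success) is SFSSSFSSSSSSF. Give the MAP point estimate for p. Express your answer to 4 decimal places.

The prior density ∝ p^10(1−p)^10 is the kernel of Beta(11, 11).
Data: 10 successes in 13 trials (from the sequence). The binomial likelihood contributes p^10(1−p)^3, so the posterior is Beta(11+10, 11+3) = Beta(21, 14).
For Beta(a, b) with a, b > 1 the mode is (a−1)/(a+b−2) = 20/33 ≈ 0.6061.

p̂_MAP = 0.6061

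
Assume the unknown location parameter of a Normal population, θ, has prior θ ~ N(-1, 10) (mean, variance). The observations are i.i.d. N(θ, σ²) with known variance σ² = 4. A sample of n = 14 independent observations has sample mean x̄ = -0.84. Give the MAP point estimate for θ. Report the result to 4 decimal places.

n = 14, x̄ = -0.84.
For a Normal prior and Normal likelihood with known variance, the posterior is Normal; its mode equals its mean, the precision-weighted average.
Prior precision 1/σ₀² = 1/10 = 0.1; data precision n/σ² = 14/4 = 3.5.
θ̂ = (0.1·(-1) + 3.5·(-0.84)) / (0.1 + 3.5) = (-3.04)/3.6 = -38/45 ≈ -0.8444.

θ̂_MAP = -0.8444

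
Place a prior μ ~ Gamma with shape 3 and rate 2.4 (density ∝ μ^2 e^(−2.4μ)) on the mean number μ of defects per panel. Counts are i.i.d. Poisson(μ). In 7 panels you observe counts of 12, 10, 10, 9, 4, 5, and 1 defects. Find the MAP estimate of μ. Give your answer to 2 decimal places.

μ̂_MAP = 5.64

Σxᵢ = 12+10+10+9+4+5+1 = 51, with n = 7.
Posterior ∝ μ^2e^(−2.4μ) · μ^51e^(−7μ) = μ^53e^(−9.4μ), i.e. Gamma(shape=54, rate=9.4).
The mode of a Gamma(a, b) with a ≥ 1 (shape–rate) is (a−1)/b = 53/9.4 ≈ 5.64.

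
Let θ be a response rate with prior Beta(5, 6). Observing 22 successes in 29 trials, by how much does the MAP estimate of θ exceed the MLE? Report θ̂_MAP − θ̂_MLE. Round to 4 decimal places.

Posterior is Beta(27, 13); MAP = (27−1)/(40−2) = 26/38 ≈ 0.68421.
MLE ignores the prior: θ̂_MLE = k/n = 22/29 ≈ 0.75862.
Difference = 26/38 − 22/29 = -41/551 ≈ -0.0744.

MAP − MLE = -0.0744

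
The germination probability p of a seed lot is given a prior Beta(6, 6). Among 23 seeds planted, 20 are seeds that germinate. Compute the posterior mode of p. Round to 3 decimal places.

Prior: Beta(6, 6).
Data: 20 successes in 23 trials. The binomial likelihood contributes p^20(1−p)^3, so the posterior is Beta(6+20, 6+3) = Beta(26, 9).
For Beta(a, b) with a, b > 1 the mode is (a−1)/(a+b−2) = 25/33 ≈ 0.758.

p̂_MAP = 0.758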